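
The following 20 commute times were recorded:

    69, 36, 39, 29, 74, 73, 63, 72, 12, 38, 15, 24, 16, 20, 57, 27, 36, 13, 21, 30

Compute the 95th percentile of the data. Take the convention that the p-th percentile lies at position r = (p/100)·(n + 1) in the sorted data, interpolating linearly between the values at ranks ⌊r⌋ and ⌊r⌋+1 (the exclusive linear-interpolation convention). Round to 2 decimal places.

Sorted: 12, 13, 15, 16, 20, 21, 24, 27, 29, 30, 36, 36, 38, 39, 57, 63, 69, 72, 73, 74.
n = 20.
r = (95/100)·(20 + 1) = 19.95.
Rank 19 is 73 and rank 20 is 74.
Interpolate: 73 + 0.95·(74 − 73) = 73 + 0.95·1 = 73.95.

73.95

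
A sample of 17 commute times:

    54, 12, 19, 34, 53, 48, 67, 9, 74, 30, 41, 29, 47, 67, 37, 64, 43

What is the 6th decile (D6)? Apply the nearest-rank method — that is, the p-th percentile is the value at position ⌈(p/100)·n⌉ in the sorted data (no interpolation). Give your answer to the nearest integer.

48

Sorted: 9, 12, 19, 29, 30, 34, 37, 41, 43, 47, 48, 53, 54, 64, 67, 67, 74.
n = 17.
Position = ⌈60/100 · 17⌉ = ⌈10.2⌉ = 11.
The value at rank 11 is 48.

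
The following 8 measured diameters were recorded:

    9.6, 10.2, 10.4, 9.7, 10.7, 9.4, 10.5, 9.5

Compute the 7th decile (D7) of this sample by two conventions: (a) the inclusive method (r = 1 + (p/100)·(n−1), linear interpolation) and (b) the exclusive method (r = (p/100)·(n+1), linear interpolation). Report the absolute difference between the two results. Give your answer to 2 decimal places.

0.05

Sorted: 9.4, 9.5, 9.6, 9.7, 10.2, 10.4, 10.5, 10.7.
n = 8.
(a) r = 5.9; between ranks 5 (10.2) and 6 (10.4): 10.38.
(b) r = 6.3; between ranks 6 (10.4) and 7 (10.5): 10.43.
|10.38 − 10.43| = 0.05.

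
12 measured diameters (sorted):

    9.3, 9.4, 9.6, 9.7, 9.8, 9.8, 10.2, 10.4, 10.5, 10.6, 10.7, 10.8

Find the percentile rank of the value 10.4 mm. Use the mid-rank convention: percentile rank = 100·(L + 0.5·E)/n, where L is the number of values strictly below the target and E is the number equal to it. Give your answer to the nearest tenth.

Count below 10.4: L = 7; count equal: E = 1; n = 12.
Percentile rank = 100·(7 + 0.5·1)/12 = 100·7.5/12 = 62.5.

62.5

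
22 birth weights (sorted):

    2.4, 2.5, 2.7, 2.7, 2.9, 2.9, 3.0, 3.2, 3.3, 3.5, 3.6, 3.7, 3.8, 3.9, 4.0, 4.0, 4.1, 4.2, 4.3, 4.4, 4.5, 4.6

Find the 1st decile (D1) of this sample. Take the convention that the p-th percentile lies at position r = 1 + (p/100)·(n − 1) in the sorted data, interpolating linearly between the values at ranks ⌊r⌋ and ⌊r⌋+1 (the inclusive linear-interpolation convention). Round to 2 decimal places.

n = 22.
r = 1 + (10/100)·(22 − 1) = 1 + 2.1 = 3.1.
Rank 3 is 2.7 and rank 4 is 2.7.
Interpolate: 2.7 + 0.1·(2.7 − 2.7) = 2.7 + 0.1·0 = 2.7.

2.70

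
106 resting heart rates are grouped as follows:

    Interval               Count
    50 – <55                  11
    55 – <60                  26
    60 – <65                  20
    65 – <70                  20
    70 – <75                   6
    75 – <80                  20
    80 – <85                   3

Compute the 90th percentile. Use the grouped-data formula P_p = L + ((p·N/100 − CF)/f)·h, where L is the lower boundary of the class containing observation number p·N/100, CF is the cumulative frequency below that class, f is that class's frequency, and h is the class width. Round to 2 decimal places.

N = 106; target position k = 90/100 · 106 = 95.4.
Cumulative frequencies: 11, 37, 57, 77, 83, 103, 106.
Observation 95.4 falls in the class 75 – <80.
L = 75, CF = 83, f = 20, h = 5.
P90 = 75 + ((95.4 − 83)/20)·5 = 75 + 3.1 = 78.1.

78.10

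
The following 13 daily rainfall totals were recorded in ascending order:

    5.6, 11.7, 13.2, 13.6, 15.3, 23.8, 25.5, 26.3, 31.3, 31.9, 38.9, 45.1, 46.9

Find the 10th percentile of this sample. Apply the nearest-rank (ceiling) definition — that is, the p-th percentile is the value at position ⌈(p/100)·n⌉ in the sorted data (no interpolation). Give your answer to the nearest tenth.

11.7

n = 13.
Position = ⌈10/100 · 13⌉ = ⌈1.3⌉ = 2.
The value at rank 2 is 11.7.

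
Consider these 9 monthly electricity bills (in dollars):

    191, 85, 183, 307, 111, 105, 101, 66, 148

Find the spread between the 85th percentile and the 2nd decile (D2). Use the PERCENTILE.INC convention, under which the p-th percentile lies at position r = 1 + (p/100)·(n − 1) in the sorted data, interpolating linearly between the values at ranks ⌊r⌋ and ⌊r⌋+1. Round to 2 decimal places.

Sorted: 66, 85, 101, 105, 111, 148, 183, 191, 307.
n = 9.
P20: r = 2.6; ranks 2–3 are 85, 101; interpolating gives 94.6.
P85: r = 7.8; ranks 7–8 are 183, 191; interpolating gives 189.4.
Difference: 189.4 − 94.6 = 94.8.

94.80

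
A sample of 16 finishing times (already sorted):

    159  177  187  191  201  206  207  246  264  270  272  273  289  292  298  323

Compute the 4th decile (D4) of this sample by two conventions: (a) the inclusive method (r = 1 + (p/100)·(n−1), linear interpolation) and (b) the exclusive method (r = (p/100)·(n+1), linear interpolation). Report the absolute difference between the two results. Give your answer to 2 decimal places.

n = 16.
(a) r = 7 → value at rank 7 = 207.
(b) r = 6.8; between ranks 6 (206) and 7 (207): 206.8.
|207 − 206.8| = 0.2.

0.20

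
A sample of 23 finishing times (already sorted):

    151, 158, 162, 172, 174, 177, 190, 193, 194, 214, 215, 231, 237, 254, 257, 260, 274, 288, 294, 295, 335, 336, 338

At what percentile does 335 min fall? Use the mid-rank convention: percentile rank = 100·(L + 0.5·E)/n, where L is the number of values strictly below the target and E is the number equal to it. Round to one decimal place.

89.1

Count below 335: L = 20; count equal: E = 1; n = 23.
Percentile rank = 100·(20 + 0.5·1)/23 = 100·20.5/23 = 89.13.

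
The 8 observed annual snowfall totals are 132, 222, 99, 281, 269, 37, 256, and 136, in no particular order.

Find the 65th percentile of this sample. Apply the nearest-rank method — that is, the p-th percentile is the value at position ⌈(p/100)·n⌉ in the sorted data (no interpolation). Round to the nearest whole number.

256

Sorted: 37, 99, 132, 136, 222, 256, 269, 281.
n = 8.
Position = ⌈65/100 · 8⌉ = ⌈5.2⌉ = 6.
The value at rank 6 is 256.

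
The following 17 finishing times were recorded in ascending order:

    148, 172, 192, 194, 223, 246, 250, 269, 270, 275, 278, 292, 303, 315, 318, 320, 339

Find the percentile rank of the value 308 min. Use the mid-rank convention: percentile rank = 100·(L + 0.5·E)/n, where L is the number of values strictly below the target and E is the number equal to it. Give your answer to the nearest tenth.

Count below 308: L = 13; count equal: E = 0; n = 17.
Percentile rank = 100·(13 + 0.5·0)/17 = 100·13/17 = 76.47.

76.5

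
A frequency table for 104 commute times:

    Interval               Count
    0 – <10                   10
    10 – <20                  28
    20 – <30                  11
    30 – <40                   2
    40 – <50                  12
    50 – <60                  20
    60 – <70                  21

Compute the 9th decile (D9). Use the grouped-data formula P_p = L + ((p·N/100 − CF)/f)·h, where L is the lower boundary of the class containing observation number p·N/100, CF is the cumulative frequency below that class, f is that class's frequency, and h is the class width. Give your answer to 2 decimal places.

N = 104; target position k = 90/100 · 104 = 93.6.
Cumulative frequencies: 10, 38, 49, 51, 63, 83, 104.
Observation 93.6 falls in the class 60 – <70.
L = 60, CF = 83, f = 21, h = 10.
P90 = 60 + ((93.6 − 83)/21)·10 = 60 + 5.04762 = 65.0476.

65.05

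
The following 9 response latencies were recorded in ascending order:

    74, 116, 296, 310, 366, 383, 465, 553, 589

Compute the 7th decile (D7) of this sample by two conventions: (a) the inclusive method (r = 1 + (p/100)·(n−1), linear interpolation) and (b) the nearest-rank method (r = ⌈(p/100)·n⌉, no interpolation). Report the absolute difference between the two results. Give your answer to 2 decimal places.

32.80

n = 9.
(a) r = 6.6; between ranks 6 (383) and 7 (465): 432.2.
(b) the nearest-rank method: rank 7 → 465.
|432.2 − 465| = 32.8.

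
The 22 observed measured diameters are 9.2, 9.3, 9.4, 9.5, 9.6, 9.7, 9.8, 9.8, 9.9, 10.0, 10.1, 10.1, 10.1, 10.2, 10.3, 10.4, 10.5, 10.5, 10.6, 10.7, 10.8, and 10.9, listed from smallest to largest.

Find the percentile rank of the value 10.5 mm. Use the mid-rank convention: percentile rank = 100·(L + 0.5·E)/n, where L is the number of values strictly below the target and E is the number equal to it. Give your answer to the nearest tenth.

Count below 10.5: L = 16; count equal: E = 2; n = 22.
Percentile rank = 100·(16 + 0.5·2)/22 = 100·17/22 = 77.27.

77.3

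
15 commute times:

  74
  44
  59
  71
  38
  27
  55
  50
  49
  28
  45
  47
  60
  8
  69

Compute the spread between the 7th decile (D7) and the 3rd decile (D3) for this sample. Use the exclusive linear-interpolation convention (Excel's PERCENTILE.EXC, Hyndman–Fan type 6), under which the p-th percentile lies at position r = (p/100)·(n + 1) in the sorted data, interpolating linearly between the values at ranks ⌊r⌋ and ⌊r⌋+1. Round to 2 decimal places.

Sorted: 8, 27, 28, 38, 44, 45, 47, 49, 50, 55, 59, 60, 69, 71, 74.
n = 15.
P30: r = 4.8; ranks 4–5 are 38, 44; interpolating gives 42.8.
P70: r = 11.2; ranks 11–12 are 59, 60; interpolating gives 59.2.
Difference: 59.2 − 42.8 = 16.4.

16.40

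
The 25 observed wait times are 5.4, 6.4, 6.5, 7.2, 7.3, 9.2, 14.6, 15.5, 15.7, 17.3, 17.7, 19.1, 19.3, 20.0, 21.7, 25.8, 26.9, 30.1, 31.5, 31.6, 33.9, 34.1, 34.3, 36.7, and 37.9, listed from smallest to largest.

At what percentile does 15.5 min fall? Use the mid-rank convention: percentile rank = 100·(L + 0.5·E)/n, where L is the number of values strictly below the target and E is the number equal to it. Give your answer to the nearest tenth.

30.0

Count below 15.5: L = 7; count equal: E = 1; n = 25.
Percentile rank = 100·(7 + 0.5·1)/25 = 100·7.5/25 = 30.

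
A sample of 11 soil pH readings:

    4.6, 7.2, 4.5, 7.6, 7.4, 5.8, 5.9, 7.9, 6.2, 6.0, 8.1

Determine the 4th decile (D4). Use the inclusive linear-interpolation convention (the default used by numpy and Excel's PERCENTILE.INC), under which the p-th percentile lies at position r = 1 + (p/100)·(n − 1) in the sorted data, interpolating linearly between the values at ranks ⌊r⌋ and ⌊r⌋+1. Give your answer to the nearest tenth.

Sorted: 4.5, 4.6, 5.8, 5.9, 6.0, 6.2, 7.2, 7.4, 7.6, 7.9, 8.1.
n = 11.
r = 1 + (40/100)·(11 − 1) = 1 + 4 = 5.
r is an integer, so P40 is the value at rank 5: 6.0.

6.0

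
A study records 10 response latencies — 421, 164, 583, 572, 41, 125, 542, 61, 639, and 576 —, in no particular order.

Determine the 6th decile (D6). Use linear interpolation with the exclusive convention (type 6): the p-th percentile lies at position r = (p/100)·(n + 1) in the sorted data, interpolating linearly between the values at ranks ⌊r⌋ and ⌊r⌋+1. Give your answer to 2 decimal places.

560.00

Sorted: 41, 61, 125, 164, 421, 542, 572, 576, 583, 639.
n = 10.
r = (60/100)·(10 + 1) = 6.6.
Rank 6 is 542 and rank 7 is 572.
Interpolate: 542 + 0.6·(572 − 542) = 542 + 0.6·30 = 560.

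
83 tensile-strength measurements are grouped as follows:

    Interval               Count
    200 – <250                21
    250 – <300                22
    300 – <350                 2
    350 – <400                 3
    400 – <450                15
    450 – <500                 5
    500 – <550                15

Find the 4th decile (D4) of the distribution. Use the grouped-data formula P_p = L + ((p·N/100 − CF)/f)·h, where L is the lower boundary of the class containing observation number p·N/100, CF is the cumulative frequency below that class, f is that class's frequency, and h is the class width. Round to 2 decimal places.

N = 83; target position k = 40/100 · 83 = 33.2.
Cumulative frequencies: 21, 43, 45, 48, 63, 68, 83.
Observation 33.2 falls in the class 250 – <300.
L = 250, CF = 21, f = 22, h = 50.
P40 = 250 + ((33.2 − 21)/22)·50 = 250 + 27.7273 = 277.727.

277.73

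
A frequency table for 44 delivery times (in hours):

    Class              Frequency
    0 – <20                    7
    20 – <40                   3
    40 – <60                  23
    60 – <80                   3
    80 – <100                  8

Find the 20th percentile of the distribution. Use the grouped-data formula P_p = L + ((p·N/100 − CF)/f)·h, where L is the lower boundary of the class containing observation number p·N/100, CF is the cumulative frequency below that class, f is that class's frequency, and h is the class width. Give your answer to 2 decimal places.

N = 44; target position k = 20/100 · 44 = 8.8.
Cumulative frequencies: 7, 10, 33, 36, 44.
Observation 8.8 falls in the class 20 – <40.
L = 20, CF = 7, f = 3, h = 20.
P20 = 20 + ((8.8 − 7)/3)·20 = 20 + 12 = 32.

32.00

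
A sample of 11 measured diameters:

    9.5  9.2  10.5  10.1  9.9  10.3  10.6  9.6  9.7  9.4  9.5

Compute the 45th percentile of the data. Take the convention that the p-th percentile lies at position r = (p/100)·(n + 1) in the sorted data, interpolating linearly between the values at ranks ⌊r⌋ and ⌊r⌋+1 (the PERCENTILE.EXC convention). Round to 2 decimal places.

Sorted: 9.2, 9.4, 9.5, 9.5, 9.6, 9.7, 9.9, 10.1, 10.3, 10.5, 10.6.
n = 11.
r = (45/100)·(11 + 1) = 5.4.
Rank 5 is 9.6 and rank 6 is 9.7.
Interpolate: 9.6 + 0.4·(9.7 − 9.6) = 9.6 + 0.4·0.1 = 9.64.

9.64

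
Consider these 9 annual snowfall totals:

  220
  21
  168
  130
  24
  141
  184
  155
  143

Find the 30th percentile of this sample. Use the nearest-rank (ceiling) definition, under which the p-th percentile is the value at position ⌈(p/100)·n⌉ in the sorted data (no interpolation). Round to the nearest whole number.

130

Sorted: 21, 24, 130, 141, 143, 155, 168, 184, 220.
n = 9.
Position = ⌈30/100 · 9⌉ = ⌈2.7⌉ = 3.
The value at rank 3 is 130.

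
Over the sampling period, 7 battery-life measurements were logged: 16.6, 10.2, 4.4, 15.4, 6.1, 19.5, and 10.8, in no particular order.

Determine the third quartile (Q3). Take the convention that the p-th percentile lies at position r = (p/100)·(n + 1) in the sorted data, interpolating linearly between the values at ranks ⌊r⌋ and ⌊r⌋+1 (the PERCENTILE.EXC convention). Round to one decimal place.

16.6

Sorted: 4.4, 6.1, 10.2, 10.8, 15.4, 16.6, 19.5.
n = 7.
r = (75/100)·(7 + 1) = 6.
r is an integer, so P75 is the value at rank 6: 16.6.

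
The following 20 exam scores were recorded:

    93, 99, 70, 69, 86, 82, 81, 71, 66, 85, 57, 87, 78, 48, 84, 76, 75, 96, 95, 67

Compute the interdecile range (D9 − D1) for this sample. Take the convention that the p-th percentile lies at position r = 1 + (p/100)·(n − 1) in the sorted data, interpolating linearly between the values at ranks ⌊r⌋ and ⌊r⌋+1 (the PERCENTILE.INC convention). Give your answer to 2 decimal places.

Sorted: 48, 57, 66, 67, 69, 70, 71, 75, 76, 78, 81, 82, 84, 85, 86, 87, 93, 95, 96, 99.
n = 20.
P10: r = 2.9; ranks 2–3 are 57, 66; interpolating gives 65.1.
P90: r = 18.1; ranks 18–19 are 95, 96; interpolating gives 95.1.
Difference: 95.1 − 65.1 = 30.

30.00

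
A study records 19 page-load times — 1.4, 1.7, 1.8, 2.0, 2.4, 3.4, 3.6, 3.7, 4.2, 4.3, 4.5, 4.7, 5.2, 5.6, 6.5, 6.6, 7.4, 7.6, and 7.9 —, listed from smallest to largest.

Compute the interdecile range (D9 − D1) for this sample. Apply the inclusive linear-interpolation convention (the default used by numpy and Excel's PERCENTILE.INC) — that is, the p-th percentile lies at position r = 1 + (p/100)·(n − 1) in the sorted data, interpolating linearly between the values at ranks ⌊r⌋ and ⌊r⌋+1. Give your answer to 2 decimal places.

n = 19.
P10: r = 2.8; ranks 2–3 are 1.7, 1.8; interpolating gives 1.78.
P90: r = 17.2; ranks 17–18 are 7.4, 7.6; interpolating gives 7.44.
Difference: 7.44 − 1.78 = 5.66.

5.66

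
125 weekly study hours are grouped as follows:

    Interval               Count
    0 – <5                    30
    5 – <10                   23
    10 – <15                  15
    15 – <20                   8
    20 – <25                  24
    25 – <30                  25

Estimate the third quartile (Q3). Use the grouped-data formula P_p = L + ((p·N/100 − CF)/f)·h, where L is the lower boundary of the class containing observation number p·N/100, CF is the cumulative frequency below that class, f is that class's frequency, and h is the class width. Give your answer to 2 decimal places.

N = 125; target position k = 75/100 · 125 = 93.75.
Cumulative frequencies: 30, 53, 68, 76, 100, 125.
Observation 93.75 falls in the class 20 – <25.
L = 20, CF = 76, f = 24, h = 5.
P75 = 20 + ((93.75 − 76)/24)·5 = 20 + 3.69792 = 23.6979.

23.70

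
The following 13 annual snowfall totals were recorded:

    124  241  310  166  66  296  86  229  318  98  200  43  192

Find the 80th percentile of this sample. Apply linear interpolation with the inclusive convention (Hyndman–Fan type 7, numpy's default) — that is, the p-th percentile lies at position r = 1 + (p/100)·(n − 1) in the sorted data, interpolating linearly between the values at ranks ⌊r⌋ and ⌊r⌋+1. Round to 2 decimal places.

274.00

Sorted: 43, 66, 86, 98, 124, 166, 192, 200, 229, 241, 296, 310, 318.
n = 13.
r = 1 + (80/100)·(13 − 1) = 1 + 9.6 = 10.6.
Rank 10 is 241 and rank 11 is 296.
Interpolate: 241 + 0.6·(296 − 241) = 241 + 0.6·55 = 274.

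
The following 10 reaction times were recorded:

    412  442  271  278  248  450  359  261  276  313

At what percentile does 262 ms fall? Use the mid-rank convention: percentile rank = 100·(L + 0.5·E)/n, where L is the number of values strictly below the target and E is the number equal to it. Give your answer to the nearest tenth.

Sorted: 248, 261, 271, 276, 278, 313, 359, 412, 442, 450.
Count below 262: L = 2; count equal: E = 0; n = 10.
Percentile rank = 100·(2 + 0.5·0)/10 = 100·2/10 = 20.

20.0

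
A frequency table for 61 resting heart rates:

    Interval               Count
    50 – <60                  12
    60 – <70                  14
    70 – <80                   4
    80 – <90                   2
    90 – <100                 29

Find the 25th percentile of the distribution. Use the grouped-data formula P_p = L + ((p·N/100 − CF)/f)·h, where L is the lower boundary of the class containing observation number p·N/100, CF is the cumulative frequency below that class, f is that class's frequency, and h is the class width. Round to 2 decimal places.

62.32

N = 61; target position k = 25/100 · 61 = 15.25.
Cumulative frequencies: 12, 26, 30, 32, 61.
Observation 15.25 falls in the class 60 – <70.
L = 60, CF = 12, f = 14, h = 10.
P25 = 60 + ((15.25 − 12)/14)·10 = 60 + 2.32143 = 62.3214.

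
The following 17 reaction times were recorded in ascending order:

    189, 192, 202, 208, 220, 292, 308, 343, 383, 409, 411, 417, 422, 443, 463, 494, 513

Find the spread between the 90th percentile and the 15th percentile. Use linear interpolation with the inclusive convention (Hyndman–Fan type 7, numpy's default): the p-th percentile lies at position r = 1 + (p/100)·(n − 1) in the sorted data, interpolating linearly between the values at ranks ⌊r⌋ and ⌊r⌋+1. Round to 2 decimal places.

271.00

n = 17.
P15: r = 3.4; ranks 3–4 are 202, 208; interpolating gives 204.4.
P90: r = 15.4; ranks 15–16 are 463, 494; interpolating gives 475.4.
Difference: 475.4 − 204.4 = 271.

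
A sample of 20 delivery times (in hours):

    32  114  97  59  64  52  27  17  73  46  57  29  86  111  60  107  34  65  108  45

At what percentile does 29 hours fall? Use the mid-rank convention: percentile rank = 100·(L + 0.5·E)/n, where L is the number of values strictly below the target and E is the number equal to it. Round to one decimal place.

Sorted: 17, 27, 29, 32, 34, 45, 46, 52, 57, 59, 60, 64, 65, 73, 86, 97, 107, 108, 111, 114.
Count below 29: L = 2; count equal: E = 1; n = 20.
Percentile rank = 100·(2 + 0.5·1)/20 = 100·2.5/20 = 12.5.

12.5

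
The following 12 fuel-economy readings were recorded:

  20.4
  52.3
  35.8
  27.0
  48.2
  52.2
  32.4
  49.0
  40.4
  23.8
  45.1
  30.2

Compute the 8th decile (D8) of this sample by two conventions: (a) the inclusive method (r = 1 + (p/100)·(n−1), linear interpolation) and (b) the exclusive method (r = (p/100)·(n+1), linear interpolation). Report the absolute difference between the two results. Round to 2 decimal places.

Sorted: 20.4, 23.8, 27.0, 30.2, 32.4, 35.8, 40.4, 45.1, 48.2, 49.0, 52.2, 52.3.
n = 12.
(a) r = 9.8; between ranks 9 (48.2) and 10 (49.0): 48.84.
(b) r = 10.4; between ranks 10 (49.0) and 11 (52.2): 50.28.
|48.84 − 50.28| = 1.44.

1.44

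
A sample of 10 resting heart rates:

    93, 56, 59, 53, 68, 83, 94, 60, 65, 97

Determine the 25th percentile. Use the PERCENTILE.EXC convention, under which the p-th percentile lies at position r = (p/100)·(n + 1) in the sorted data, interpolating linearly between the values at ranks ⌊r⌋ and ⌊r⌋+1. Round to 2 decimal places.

Sorted: 53, 56, 59, 60, 65, 68, 83, 93, 94, 97.
n = 10.
r = (25/100)·(10 + 1) = 2.75.
Rank 2 is 56 and rank 3 is 59.
Interpolate: 56 + 0.75·(59 − 56) = 56 + 0.75·3 = 58.25.

58.25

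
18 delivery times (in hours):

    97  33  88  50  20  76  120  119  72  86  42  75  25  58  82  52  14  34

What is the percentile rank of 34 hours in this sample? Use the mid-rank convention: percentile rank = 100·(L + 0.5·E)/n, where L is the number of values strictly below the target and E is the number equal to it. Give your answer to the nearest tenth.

Sorted: 14, 20, 25, 33, 34, 42, 50, 52, 58, 72, 75, 76, 82, 86, 88, 97, 119, 120.
Count below 34: L = 4; count equal: E = 1; n = 18.
Percentile rank = 100·(4 + 0.5·1)/18 = 100·4.5/18 = 25.

25.0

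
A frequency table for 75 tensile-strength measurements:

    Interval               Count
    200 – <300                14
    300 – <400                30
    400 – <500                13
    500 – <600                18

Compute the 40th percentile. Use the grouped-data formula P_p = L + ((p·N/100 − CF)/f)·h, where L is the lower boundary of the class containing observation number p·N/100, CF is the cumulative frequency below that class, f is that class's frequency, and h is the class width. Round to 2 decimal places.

353.33

N = 75; target position k = 40/100 · 75 = 30.
Cumulative frequencies: 14, 44, 57, 75.
Observation 30 falls in the class 300 – <400.
L = 300, CF = 14, f = 30, h = 100.
P40 = 300 + ((30 − 14)/30)·100 = 300 + 53.3333 = 353.333.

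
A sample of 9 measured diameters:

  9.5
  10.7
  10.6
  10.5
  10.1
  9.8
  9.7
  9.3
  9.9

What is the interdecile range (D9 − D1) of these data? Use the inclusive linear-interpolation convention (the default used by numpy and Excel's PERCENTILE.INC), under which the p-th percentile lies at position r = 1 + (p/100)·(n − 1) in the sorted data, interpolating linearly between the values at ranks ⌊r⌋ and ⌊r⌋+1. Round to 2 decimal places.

Sorted: 9.3, 9.5, 9.7, 9.8, 9.9, 10.1, 10.5, 10.6, 10.7.
n = 9.
P10: r = 1.8; ranks 1–2 are 9.3, 9.5; interpolating gives 9.46.
P90: r = 8.2; ranks 8–9 are 10.6, 10.7; interpolating gives 10.62.
Difference: 10.62 − 9.46 = 1.16.

1.16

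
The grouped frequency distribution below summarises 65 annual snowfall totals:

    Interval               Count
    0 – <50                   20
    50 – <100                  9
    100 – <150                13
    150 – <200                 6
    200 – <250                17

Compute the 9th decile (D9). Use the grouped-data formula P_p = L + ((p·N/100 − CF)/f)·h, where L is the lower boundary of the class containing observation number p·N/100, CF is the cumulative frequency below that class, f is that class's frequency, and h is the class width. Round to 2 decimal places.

N = 65; target position k = 90/100 · 65 = 58.5.
Cumulative frequencies: 20, 29, 42, 48, 65.
Observation 58.5 falls in the class 200 – <250.
L = 200, CF = 48, f = 17, h = 50.
P90 = 200 + ((58.5 − 48)/17)·50 = 200 + 30.8824 = 230.882.

230.88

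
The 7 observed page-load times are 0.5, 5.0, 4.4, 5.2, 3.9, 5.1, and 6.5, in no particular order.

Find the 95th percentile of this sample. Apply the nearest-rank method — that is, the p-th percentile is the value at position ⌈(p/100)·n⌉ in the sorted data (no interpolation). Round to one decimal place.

6.5

Sorted: 0.5, 3.9, 4.4, 5.0, 5.1, 5.2, 6.5.
n = 7.
Position = ⌈95/100 · 7⌉ = ⌈6.65⌉ = 7.
The value at rank 7 is 6.5.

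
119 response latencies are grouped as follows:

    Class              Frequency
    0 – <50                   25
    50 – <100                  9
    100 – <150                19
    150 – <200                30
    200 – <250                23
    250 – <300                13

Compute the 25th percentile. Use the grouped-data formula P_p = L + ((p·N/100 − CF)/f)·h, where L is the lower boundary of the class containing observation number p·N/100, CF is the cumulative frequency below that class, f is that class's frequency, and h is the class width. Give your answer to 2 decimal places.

N = 119; target position k = 25/100 · 119 = 29.75.
Cumulative frequencies: 25, 34, 53, 83, 106, 119.
Observation 29.75 falls in the class 50 – <100.
L = 50, CF = 25, f = 9, h = 50.
P25 = 50 + ((29.75 − 25)/9)·50 = 50 + 26.3889 = 76.3889.

76.39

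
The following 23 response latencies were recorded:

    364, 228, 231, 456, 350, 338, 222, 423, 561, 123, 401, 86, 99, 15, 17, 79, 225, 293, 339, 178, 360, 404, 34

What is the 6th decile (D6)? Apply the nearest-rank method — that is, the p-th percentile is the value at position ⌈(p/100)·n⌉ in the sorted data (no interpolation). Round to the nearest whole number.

338

Sorted: 15, 17, 34, 79, 86, 99, 123, 178, 222, 225, 228, 231, 293, 338, 339, 350, 360, 364, 401, 404, 423, 456, 561.
n = 23.
Position = ⌈60/100 · 23⌉ = ⌈13.8⌉ = 14.
The value at rank 14 is 338.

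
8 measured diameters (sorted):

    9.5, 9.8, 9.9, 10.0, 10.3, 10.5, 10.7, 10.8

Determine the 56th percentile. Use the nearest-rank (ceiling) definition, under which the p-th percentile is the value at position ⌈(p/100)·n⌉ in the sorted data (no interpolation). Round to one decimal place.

n = 8.
Position = ⌈56/100 · 8⌉ = ⌈4.48⌉ = 5.
The value at rank 5 is 10.3.

10.3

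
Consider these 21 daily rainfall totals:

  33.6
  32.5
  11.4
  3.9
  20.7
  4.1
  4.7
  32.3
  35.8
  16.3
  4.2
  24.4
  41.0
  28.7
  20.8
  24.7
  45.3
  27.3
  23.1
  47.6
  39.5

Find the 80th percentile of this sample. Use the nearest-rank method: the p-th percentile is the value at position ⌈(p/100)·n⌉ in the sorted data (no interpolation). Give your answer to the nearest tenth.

Sorted: 3.9, 4.1, 4.2, 4.7, 11.4, 16.3, 20.7, 20.8, 23.1, 24.4, 24.7, 27.3, 28.7, 32.3, 32.5, 33.6, 35.8, 39.5, 41.0, 45.3, 47.6.
n = 21.
Position = ⌈80/100 · 21⌉ = ⌈16.8⌉ = 17.
The value at rank 17 is 35.8.

35.8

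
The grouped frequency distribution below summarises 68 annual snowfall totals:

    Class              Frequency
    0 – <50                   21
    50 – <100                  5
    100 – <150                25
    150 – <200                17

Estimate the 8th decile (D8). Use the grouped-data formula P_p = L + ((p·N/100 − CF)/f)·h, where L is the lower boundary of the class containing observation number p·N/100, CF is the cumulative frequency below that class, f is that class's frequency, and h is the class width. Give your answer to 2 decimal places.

N = 68; target position k = 80/100 · 68 = 54.4.
Cumulative frequencies: 21, 26, 51, 68.
Observation 54.4 falls in the class 150 – <200.
L = 150, CF = 51, f = 17, h = 50.
P80 = 150 + ((54.4 − 51)/17)·50 = 150 + 10 = 160.

160.00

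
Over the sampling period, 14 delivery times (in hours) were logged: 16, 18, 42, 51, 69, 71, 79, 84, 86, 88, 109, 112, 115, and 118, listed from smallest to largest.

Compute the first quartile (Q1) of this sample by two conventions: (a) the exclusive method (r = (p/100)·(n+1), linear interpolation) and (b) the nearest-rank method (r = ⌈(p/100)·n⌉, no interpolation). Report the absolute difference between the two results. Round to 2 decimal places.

2.25

n = 14.
(a) r = 3.75; between ranks 3 (42) and 4 (51): 48.75.
(b) the nearest-rank method: rank 4 → 51.
|48.75 − 51| = 2.25.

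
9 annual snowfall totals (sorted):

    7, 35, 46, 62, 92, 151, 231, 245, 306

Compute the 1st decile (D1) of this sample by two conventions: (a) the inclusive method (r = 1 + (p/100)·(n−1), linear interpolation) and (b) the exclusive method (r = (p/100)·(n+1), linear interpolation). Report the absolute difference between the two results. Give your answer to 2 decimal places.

22.40

n = 9.
(a) r = 1.8; between ranks 1 (7) and 2 (35): 29.4.
(b) r = 1 → value at rank 1 = 7.
|29.4 − 7| = 22.4.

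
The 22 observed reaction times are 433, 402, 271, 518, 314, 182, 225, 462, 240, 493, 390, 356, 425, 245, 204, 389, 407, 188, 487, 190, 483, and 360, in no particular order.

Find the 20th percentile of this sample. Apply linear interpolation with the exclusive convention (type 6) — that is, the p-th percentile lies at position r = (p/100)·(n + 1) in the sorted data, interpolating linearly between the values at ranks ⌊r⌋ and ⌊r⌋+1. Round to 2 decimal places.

Sorted: 182, 188, 190, 204, 225, 240, 245, 271, 314, 356, 360, 389, 390, 402, 407, 425, 433, 462, 483, 487, 493, 518.
n = 22.
r = (20/100)·(22 + 1) = 4.6.
Rank 4 is 204 and rank 5 is 225.
Interpolate: 204 + 0.6·(225 − 204) = 204 + 0.6·21 = 216.6.

216.60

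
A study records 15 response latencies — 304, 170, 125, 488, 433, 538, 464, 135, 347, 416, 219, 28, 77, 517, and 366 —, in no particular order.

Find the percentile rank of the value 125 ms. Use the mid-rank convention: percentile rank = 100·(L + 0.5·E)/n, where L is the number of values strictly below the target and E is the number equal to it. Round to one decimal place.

16.7

Sorted: 28, 77, 125, 135, 170, 219, 304, 347, 366, 416, 433, 464, 488, 517, 538.
Count below 125: L = 2; count equal: E = 1; n = 15.
Percentile rank = 100·(2 + 0.5·1)/15 = 100·2.5/15 = 16.67.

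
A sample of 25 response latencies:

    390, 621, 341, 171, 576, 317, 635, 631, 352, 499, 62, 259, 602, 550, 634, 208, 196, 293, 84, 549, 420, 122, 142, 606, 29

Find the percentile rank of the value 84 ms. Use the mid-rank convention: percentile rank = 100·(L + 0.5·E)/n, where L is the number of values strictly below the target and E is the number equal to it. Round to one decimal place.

10.0

Sorted: 29, 62, 84, 122, 142, 171, 196, 208, 259, 293, 317, 341, 352, 390, 420, 499, 549, 550, 576, 602, 606, 621, 631, 634, 635.
Count below 84: L = 2; count equal: E = 1; n = 25.
Percentile rank = 100·(2 + 0.5·1)/25 = 100·2.5/25 = 10.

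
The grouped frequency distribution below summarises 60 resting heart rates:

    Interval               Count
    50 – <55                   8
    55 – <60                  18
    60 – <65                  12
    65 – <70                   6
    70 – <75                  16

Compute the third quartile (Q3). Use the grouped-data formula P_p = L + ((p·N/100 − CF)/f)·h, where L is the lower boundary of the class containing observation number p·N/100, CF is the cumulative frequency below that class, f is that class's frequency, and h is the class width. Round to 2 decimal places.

70.31

N = 60; target position k = 75/100 · 60 = 45.
Cumulative frequencies: 8, 26, 38, 44, 60.
Observation 45 falls in the class 70 – <75.
L = 70, CF = 44, f = 16, h = 5.
P75 = 70 + ((45 − 44)/16)·5 = 70 + 0.3125 = 70.3125.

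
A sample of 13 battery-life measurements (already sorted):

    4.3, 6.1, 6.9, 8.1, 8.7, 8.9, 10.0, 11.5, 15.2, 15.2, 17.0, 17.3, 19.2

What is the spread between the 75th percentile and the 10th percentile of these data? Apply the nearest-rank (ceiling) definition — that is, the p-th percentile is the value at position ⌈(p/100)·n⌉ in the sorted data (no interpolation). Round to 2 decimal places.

9.10

n = 13.
P10: rank ⌈10/100·13⌉ = 2 → 6.1.
P75: rank ⌈75/100·13⌉ = 10 → 15.2.
Difference: 15.2 − 6.1 = 9.1.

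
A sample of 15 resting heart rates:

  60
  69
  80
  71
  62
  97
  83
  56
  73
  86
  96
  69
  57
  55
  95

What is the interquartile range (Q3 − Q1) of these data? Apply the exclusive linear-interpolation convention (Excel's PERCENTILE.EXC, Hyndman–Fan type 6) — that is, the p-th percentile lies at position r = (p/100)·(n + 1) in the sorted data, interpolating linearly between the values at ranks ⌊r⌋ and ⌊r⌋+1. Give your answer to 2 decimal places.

26.00

Sorted: 55, 56, 57, 60, 62, 69, 69, 71, 73, 80, 83, 86, 95, 96, 97.
n = 15.
P25: r = 4 (integer) → 60.
P75: r = 12 (integer) → 86.
Difference: 86 − 60 = 26.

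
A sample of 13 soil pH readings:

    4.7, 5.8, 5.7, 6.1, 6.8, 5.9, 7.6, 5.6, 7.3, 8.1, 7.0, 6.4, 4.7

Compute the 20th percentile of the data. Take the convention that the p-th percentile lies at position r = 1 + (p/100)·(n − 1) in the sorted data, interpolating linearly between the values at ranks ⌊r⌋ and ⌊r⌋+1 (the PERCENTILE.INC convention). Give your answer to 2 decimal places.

5.64

Sorted: 4.7, 4.7, 5.6, 5.7, 5.8, 5.9, 6.1, 6.4, 6.8, 7.0, 7.3, 7.6, 8.1.
n = 13.
r = 1 + (20/100)·(13 − 1) = 1 + 2.4 = 3.4.
Rank 3 is 5.6 and rank 4 is 5.7.
Interpolate: 5.6 + 0.4·(5.7 − 5.6) = 5.6 + 0.4·0.1 = 5.64.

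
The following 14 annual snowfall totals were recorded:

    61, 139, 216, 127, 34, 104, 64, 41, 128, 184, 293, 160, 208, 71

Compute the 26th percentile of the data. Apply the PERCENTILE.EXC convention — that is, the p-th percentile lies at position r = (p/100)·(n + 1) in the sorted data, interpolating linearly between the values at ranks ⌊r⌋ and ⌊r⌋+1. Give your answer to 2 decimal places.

63.70

Sorted: 34, 41, 61, 64, 71, 104, 127, 128, 139, 160, 184, 208, 216, 293.
n = 14.
r = (26/100)·(14 + 1) = 3.9.
Rank 3 is 61 and rank 4 is 64.
Interpolate: 61 + 0.9·(64 − 61) = 61 + 0.9·3 = 63.7.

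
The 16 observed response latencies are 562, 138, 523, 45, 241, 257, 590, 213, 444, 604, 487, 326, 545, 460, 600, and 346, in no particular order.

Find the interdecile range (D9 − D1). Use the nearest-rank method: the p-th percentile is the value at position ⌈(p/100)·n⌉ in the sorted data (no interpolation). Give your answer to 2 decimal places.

462.00

Sorted: 45, 138, 213, 241, 257, 326, 346, 444, 460, 487, 523, 545, 562, 590, 600, 604.
n = 16.
P10: rank ⌈10/100·16⌉ = 2 → 138.
P90: rank ⌈90/100·16⌉ = 15 → 600.
Difference: 600 − 138 = 462.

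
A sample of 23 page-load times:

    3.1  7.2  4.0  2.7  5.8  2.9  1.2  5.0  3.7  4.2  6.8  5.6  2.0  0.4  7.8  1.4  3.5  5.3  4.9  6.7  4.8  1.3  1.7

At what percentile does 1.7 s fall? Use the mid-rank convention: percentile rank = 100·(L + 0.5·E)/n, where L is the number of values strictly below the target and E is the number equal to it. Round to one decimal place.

19.6

Sorted: 0.4, 1.2, 1.3, 1.4, 1.7, 2.0, 2.7, 2.9, 3.1, 3.5, 3.7, 4.0, 4.2, 4.8, 4.9, 5.0, 5.3, 5.6, 5.8, 6.7, 6.8, 7.2, 7.8.
Count below 1.7: L = 4; count equal: E = 1; n = 23.
Percentile rank = 100·(4 + 0.5·1)/23 = 100·4.5/23 = 19.57.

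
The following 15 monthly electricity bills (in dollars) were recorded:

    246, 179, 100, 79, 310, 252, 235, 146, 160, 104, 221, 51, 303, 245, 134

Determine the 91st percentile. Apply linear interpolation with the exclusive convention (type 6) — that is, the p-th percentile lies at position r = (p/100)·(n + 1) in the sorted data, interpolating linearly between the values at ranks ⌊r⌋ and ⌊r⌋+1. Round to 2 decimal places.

306.92

Sorted: 51, 79, 100, 104, 134, 146, 160, 179, 221, 235, 245, 246, 252, 303, 310.
n = 15.
r = (91/100)·(15 + 1) = 14.56.
Rank 14 is 303 and rank 15 is 310.
Interpolate: 303 + 0.56·(310 − 303) = 303 + 0.56·7 = 306.92.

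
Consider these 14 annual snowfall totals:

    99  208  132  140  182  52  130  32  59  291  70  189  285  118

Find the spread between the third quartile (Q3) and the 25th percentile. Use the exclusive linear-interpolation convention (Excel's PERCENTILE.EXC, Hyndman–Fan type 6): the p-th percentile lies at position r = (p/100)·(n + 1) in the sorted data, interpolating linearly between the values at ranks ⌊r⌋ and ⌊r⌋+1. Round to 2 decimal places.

126.50

Sorted: 32, 52, 59, 70, 99, 118, 130, 132, 140, 182, 189, 208, 285, 291.
n = 14.
P25: r = 3.75; ranks 3–4 are 59, 70; interpolating gives 67.25.
P75: r = 11.25; ranks 11–12 are 189, 208; interpolating gives 193.75.
Difference: 193.75 − 67.25 = 126.5.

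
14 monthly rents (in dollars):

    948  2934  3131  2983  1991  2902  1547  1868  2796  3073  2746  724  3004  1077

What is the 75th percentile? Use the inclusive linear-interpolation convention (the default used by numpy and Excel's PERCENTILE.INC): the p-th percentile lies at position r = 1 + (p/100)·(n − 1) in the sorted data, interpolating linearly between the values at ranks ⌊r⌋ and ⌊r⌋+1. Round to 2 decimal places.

Sorted: 724, 948, 1077, 1547, 1868, 1991, 2746, 2796, 2902, 2934, 2983, 3004, 3073, 3131.
n = 14.
r = 1 + (75/100)·(14 − 1) = 1 + 9.75 = 10.75.
Rank 10 is 2934 and rank 11 is 2983.
Interpolate: 2934 + 0.75·(2983 − 2934) = 2934 + 0.75·49 = 2970.75.

2970.75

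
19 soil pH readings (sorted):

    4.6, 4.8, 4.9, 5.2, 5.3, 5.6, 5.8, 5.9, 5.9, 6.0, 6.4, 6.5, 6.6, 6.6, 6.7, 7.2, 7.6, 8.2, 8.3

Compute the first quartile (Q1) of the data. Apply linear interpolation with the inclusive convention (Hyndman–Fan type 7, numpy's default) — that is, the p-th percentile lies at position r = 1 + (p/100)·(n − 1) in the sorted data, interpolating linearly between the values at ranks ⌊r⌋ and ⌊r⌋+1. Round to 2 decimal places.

5.45

n = 19.
r = 1 + (25/100)·(19 − 1) = 1 + 4.5 = 5.5.
Rank 5 is 5.3 and rank 6 is 5.6.
Interpolate: 5.3 + 0.5·(5.6 − 5.3) = 5.3 + 0.5·0.3 = 5.45.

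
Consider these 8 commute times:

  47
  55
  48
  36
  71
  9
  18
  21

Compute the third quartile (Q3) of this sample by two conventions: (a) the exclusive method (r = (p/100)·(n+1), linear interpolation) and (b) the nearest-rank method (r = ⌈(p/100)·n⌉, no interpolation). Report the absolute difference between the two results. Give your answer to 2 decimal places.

5.25

Sorted: 9, 18, 21, 36, 47, 48, 55, 71.
n = 8.
(a) r = 6.75; between ranks 6 (48) and 7 (55): 53.25.
(b) the nearest-rank method: rank 6 → 48.
|53.25 − 48| = 5.25.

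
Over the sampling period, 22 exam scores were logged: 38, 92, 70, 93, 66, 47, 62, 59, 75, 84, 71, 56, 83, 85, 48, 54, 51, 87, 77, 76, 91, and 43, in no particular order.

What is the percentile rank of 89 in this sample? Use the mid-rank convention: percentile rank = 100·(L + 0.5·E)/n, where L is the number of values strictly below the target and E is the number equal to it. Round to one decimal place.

Sorted: 38, 43, 47, 48, 51, 54, 56, 59, 62, 66, 70, 71, 75, 76, 77, 83, 84, 85, 87, 91, 92, 93.
Count below 89: L = 19; count equal: E = 0; n = 22.
Percentile rank = 100·(19 + 0.5·0)/22 = 100·19/22 = 86.36.

86.4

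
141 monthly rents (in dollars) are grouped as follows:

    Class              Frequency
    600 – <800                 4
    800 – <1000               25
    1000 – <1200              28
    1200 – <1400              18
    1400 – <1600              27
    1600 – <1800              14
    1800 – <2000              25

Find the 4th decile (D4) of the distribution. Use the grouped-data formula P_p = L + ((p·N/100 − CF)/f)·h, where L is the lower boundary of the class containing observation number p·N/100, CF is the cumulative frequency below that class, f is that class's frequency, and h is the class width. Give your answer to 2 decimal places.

1195.71

N = 141; target position k = 40/100 · 141 = 56.4.
Cumulative frequencies: 4, 29, 57, 75, 102, 116, 141.
Observation 56.4 falls in the class 1000 – <1200.
L = 1000, CF = 29, f = 28, h = 200.
P40 = 1000 + ((56.4 − 29)/28)·200 = 1000 + 195.714 = 1195.71.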